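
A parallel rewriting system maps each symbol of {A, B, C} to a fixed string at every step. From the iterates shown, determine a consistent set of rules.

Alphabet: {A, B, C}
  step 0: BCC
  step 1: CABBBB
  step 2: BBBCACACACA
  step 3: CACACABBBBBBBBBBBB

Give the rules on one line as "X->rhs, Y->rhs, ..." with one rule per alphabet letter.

  step 2 ⇒ step 3: BBBCACACACA ⇒ CA·CA·CA·BB·B·BB·B·BB·B·BB·B
    A ↦ B
    B ↦ CA
    C ↦ BB

A->B, B->CA, C->BB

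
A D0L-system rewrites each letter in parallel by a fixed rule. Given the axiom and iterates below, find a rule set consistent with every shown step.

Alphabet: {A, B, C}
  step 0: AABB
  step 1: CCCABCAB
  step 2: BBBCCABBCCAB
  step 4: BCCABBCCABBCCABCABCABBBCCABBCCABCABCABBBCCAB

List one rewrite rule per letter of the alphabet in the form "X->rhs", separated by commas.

A->C, B->CAB, C->B

  step 1 ⇒ step 2: CCCABCAB ⇒ B·B·B·C·CAB·B·C·CAB
    A ↦ C
    B ↦ CAB
    C ↦ B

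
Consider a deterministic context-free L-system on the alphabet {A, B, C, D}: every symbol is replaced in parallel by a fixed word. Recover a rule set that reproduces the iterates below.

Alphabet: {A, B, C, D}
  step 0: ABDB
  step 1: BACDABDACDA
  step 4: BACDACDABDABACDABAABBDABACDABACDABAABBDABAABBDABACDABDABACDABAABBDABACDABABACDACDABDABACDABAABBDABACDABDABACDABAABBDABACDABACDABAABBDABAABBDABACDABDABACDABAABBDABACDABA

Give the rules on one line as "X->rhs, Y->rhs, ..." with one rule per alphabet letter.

  step 0 ⇒ step 1: ABDB ⇒ BA·CDA·BDA·CDA
    A ↦ BA
    B ↦ CDA
    D ↦ BDA
    C ↦ AB  (constrained at step 1)

A->BA, B->CDA, C->AB, D->BDA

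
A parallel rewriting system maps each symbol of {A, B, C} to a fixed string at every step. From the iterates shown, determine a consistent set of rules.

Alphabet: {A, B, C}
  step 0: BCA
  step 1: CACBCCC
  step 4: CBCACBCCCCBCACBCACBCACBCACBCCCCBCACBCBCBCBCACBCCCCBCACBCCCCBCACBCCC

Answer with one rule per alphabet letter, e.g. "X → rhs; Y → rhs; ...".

  step 0 ⇒ step 1: BCA ⇒ CA·CB·CCC
    A ↦ CCC
    B ↦ CA
    C ↦ CB

A->CCC, B->CA, C->CB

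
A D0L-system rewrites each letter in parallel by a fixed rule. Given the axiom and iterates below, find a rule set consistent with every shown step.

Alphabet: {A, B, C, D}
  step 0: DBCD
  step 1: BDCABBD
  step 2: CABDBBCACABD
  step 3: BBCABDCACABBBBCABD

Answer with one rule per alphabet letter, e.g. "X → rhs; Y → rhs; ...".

A->B, B->CA, C->B, D->BD

  step 2 ⇒ step 3: CABDBBCACABD ⇒ B·B·CA·BD·CA·CA·B·B·B·B·CA·BD
    A ↦ B
    B ↦ CA
    C ↦ B
    D ↦ BD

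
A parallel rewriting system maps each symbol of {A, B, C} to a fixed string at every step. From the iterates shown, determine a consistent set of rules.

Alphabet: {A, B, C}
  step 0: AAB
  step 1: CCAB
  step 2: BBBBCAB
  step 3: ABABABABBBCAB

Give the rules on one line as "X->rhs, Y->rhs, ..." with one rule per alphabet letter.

A->C, B->AB, C->BB

  step 2 ⇒ step 3: BBBBCAB ⇒ AB·AB·AB·AB·BB·C·AB
    A ↦ C
    B ↦ AB
    C ↦ BB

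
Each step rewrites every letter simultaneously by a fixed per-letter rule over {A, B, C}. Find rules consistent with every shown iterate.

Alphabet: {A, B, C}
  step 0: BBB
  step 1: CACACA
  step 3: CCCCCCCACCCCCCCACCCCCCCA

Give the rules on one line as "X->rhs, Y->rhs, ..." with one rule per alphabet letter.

A->CB, B->CA, C->CC

  step 0 ⇒ step 1: BBB ⇒ CA·CA·CA
    B ↦ CA
    A ↦ CB  (constrained at step 1)
    C ↦ CC  (constrained at step 1)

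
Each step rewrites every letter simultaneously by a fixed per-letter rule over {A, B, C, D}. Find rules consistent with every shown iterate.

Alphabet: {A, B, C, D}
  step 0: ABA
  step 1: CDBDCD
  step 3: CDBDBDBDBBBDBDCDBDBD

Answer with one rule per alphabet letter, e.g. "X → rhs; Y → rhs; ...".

A->CD, B->BD, C->A, D->BB

  step 0 ⇒ step 1: ABA ⇒ CD·BD·CD
    A ↦ CD
    B ↦ BD
    C ↦ A  (constrained at step 1)
    D ↦ BB  (constrained at step 1)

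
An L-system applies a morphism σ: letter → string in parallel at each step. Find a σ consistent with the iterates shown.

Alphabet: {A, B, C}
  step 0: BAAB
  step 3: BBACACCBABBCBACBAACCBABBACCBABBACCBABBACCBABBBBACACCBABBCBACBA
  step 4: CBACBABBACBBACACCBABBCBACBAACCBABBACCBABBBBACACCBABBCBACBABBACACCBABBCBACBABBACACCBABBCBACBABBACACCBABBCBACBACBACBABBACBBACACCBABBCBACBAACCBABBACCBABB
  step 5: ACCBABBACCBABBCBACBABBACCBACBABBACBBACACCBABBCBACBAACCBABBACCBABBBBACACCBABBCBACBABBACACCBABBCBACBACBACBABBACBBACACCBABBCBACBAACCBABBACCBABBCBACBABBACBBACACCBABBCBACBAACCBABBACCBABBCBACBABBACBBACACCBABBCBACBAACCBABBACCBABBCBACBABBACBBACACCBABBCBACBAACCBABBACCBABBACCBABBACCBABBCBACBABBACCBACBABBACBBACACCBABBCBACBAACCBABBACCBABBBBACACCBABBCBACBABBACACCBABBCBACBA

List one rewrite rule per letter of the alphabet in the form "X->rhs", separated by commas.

  step 4 ⇒ step 5: CBACBABBACBBACACCBABBCBACBAACCBABBACCBABBBBACACCBABBCBACBABBACACCBABBCBACBABBACACCBABBCBACBABBACACCBABBCBACBACBACBABBACBBACACCBABBCBACBAACCBABBACCBABB ⇒ AC·CBA·BB·AC·CBA·BB·CBA·CBA·BB·AC·CBA·CBA·BB·AC·BB·AC·AC·CBA·BB·CBA·CBA·AC·CBA·BB·AC·CBA·BB·BB·AC·AC·CBA·BB·CBA·CBA·BB·AC·AC·CBA·BB·CBA·CBA·CBA·CBA·BB·AC·BB·AC·AC·CBA·BB·CBA·CBA·AC·CBA·BB·AC·CBA·BB·CBA·CBA·BB·AC·BB·AC·AC·CBA·BB·CBA·CBA·AC·CBA·BB·AC·CBA·BB·CBA·CBA·BB·AC·BB·AC·AC·CBA·BB·CBA·CBA·AC·CBA·BB·AC·CBA·BB·CBA·CBA·BB·AC·BB·AC·AC·CBA·BB·CBA·CBA·AC·CBA·BB·AC·CBA·BB·AC·CBA·BB·AC·CBA·BB·CBA·CBA·BB·AC·CBA·CBA·BB·AC·BB·AC·AC·CBA·BB·CBA·CBA·AC·CBA·BB·AC·CBA·BB·BB·AC·AC·CBA·BB·CBA·CBA·BB·AC·AC·CBA·BB·CBA·CBA
    A ↦ BB
    B ↦ CBA
    C ↦ AC

A->BB, B->CBA, C->AC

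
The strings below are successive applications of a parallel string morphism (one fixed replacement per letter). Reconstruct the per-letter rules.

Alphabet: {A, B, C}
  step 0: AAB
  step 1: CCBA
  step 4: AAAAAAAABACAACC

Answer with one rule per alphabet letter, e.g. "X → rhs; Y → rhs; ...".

  step 0 ⇒ step 1: AAB ⇒ C·C·BA
    A ↦ C
    B ↦ BA
    C ↦ AA  (constrained at step 1)

A->C, B->BA, C->AA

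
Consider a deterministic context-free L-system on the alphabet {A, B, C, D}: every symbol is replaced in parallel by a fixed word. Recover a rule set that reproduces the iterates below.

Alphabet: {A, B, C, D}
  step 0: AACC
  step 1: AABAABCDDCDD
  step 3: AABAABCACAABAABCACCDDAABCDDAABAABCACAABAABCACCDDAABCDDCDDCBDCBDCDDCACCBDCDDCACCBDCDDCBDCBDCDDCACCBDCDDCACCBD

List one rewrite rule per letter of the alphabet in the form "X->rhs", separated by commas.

A->AAB, B->CAC, C->CDD, D->CBD

  step 0 ⇒ step 1: AACC ⇒ AAB·AAB·CDD·CDD
    A ↦ AAB
    C ↦ CDD
    B ↦ CAC  (constrained at step 1)
    D ↦ CBD  (constrained at step 1)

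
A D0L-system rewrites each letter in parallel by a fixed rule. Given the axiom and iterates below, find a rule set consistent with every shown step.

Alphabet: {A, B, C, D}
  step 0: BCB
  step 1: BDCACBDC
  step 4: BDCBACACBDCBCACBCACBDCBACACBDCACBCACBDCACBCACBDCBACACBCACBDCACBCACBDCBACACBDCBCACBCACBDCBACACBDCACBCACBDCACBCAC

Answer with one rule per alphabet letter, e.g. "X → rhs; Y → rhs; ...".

  step 0 ⇒ step 1: BCB ⇒ BDC·AC·BDC
    B ↦ BDC
    C ↦ AC
    A ↦ BC  (constrained at step 1)
    D ↦ BAC  (constrained at step 1)

A->BC, B->BDC, C->AC, D->BAC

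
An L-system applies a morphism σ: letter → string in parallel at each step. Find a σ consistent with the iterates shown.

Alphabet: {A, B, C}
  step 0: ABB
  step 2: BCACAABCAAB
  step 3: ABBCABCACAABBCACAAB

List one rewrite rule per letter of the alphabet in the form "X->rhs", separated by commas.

A->CA, B->AB, C->B

  step 2 ⇒ step 3: BCACAABCAAB ⇒ AB·B·CA·B·CA·CA·AB·B·CA·CA·AB
    A ↦ CA
    B ↦ AB
    C ↦ B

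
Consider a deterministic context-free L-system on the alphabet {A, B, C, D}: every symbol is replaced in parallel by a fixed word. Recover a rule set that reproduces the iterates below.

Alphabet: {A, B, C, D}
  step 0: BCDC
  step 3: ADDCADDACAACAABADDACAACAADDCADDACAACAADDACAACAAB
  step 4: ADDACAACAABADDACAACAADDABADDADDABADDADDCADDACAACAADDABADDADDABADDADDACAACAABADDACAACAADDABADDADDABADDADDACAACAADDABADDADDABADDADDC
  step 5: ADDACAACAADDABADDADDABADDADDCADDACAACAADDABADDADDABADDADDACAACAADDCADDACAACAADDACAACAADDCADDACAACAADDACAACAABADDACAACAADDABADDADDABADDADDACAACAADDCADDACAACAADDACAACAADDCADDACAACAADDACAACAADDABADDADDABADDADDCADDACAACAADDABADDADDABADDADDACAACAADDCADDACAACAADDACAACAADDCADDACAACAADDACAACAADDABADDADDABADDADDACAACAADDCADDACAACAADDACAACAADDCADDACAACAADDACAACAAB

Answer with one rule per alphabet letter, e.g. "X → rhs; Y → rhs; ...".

A->ADD, B->C, C->AB, D->ACA

  step 4 ⇒ step 5: ADDACAACAABADDACAACAADDABADDADDABADDADDCADDACAACAADDABADDADDABADDADDACAACAABADDACAACAADDABADDADDABADDADDACAACAADDABADDADDABADDADDC ⇒ ADD·ACA·ACA·ADD·AB·ADD·ADD·AB·ADD·ADD·C·ADD·ACA·ACA·ADD·AB·ADD·ADD·AB·ADD·ADD·ACA·ACA·ADD·C·ADD·ACA·ACA·ADD·ACA·ACA·ADD·C·ADD·ACA·ACA·ADD·ACA·ACA·AB·ADD·ACA·ACA·ADD·AB·ADD·ADD·AB·ADD·ADD·ACA·ACA·ADD·C·ADD·ACA·ACA·ADD·ACA·ACA·ADD·C·ADD·ACA·ACA·ADD·ACA·ACA·ADD·AB·ADD·ADD·AB·ADD·ADD·C·ADD·ACA·ACA·ADD·AB·ADD·ADD·AB·ADD·ADD·ACA·ACA·ADD·C·ADD·ACA·ACA·ADD·ACA·ACA·ADD·C·ADD·ACA·ACA·ADD·ACA·ACA·ADD·AB·ADD·ADD·AB·ADD·ADD·ACA·ACA·ADD·C·ADD·ACA·ACA·ADD·ACA·ACA·ADD·C·ADD·ACA·ACA·ADD·ACA·ACA·AB
    A ↦ ADD
    B ↦ C
    C ↦ AB
    D ↦ ACA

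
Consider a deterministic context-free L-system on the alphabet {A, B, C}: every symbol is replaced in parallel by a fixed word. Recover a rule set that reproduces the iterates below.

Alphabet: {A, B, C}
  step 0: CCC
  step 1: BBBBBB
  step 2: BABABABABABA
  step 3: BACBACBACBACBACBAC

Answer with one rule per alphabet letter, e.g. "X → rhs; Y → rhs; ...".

A->C, B->BA, C->BB

  step 2 ⇒ step 3: BABABABABABA ⇒ BA·C·BA·C·BA·C·BA·C·BA·C·BA·C
    A ↦ C
    B ↦ BA
  step 0 ⇒ step 1: CCC ⇒ BB·BB·BB
    C ↦ BB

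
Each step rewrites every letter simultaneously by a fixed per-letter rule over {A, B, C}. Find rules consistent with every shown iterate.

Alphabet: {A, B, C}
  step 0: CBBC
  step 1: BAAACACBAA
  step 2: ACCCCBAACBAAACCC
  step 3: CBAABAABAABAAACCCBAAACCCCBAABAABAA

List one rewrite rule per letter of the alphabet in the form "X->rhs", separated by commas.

  step 2 ⇒ step 3: ACCCCBAACBAAACCC ⇒ C·BAA·BAA·BAA·BAA·AC·C·C·BAA·AC·C·C·C·BAA·BAA·BAA
    A ↦ C
    B ↦ AC
    C ↦ BAA

A->C, B->AC, C->BAA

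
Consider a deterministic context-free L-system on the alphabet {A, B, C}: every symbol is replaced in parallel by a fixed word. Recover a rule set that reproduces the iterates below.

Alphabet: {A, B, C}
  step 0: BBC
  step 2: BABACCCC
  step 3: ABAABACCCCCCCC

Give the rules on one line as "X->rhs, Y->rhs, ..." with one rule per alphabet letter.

A->BA, B->A, C->CC

  step 2 ⇒ step 3: BABACCCC ⇒ A·BA·A·BA·CC·CC·CC·CC
    A ↦ BA
    B ↦ A
    C ↦ CC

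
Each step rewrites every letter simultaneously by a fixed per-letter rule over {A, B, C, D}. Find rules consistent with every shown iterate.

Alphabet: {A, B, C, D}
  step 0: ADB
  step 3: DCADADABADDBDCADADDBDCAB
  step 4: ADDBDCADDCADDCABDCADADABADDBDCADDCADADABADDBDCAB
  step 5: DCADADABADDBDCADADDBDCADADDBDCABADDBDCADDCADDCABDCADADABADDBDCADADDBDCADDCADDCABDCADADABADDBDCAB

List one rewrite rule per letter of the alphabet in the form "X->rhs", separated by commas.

  step 4 ⇒ step 5: ADDBDCADDCADDCABDCADADABADDBDCADDCADADABADDBDCAB ⇒ DC·AD·AD·AB·AD·DB·DC·AD·AD·DB·DC·AD·AD·DB·DC·AB·AD·DB·DC·AD·DC·AD·DC·AB·DC·AD·AD·AB·AD·DB·DC·AD·AD·DB·DC·AD·DC·AD·DC·AB·DC·AD·AD·AB·AD·DB·DC·AB
    A ↦ DC
    B ↦ AB
    C ↦ DB
    D ↦ AD

A->DC, B->AB, C->DB, D->AD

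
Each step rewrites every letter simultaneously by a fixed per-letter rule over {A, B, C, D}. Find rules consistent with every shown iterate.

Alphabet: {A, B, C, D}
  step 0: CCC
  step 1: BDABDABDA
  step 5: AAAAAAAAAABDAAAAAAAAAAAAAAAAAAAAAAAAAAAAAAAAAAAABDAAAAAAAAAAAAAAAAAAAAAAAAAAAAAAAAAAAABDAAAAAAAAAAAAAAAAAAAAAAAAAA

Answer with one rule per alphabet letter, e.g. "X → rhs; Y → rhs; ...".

A->AA, B->A, C->BDA, D->CB

  step 0 ⇒ step 1: CCC ⇒ BDA·BDA·BDA
    C ↦ BDA
    A ↦ AA  (constrained at step 1)
    B ↦ A  (constrained at step 1)
    D ↦ CB  (constrained at step 1)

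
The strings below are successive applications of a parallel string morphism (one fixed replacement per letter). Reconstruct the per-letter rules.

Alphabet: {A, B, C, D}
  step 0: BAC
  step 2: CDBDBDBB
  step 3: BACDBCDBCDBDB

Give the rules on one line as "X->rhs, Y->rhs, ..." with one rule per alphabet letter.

A->B, B->DB, C->BA, D->C

  step 2 ⇒ step 3: CDBDBDBB ⇒ BA·C·DB·C·DB·C·DB·DB
    B ↦ DB
    C ↦ BA
    D ↦ C
    A ↦ B  (constrained at step 0)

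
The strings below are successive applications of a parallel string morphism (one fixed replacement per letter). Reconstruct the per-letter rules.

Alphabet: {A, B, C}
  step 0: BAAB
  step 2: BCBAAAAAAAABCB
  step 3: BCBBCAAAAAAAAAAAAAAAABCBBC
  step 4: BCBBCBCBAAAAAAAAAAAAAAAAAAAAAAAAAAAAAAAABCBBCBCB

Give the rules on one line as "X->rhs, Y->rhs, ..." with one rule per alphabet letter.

  step 3 ⇒ step 4: BCBBCAAAAAAAAAAAAAAAABCBBC ⇒ BC·B·BC·BC·B·AA·AA·AA·AA·AA·AA·AA·AA·AA·AA·AA·AA·AA·AA·AA·AA·BC·B·BC·BC·B
    A ↦ AA
    B ↦ BC
    C ↦ B

A->AA, B->BC, C->B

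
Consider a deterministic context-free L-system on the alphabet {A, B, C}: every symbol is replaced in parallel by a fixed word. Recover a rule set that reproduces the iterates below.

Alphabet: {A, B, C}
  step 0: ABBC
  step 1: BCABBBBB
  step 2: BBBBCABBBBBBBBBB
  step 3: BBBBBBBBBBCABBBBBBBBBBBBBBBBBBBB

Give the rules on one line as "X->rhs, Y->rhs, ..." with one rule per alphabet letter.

  step 2 ⇒ step 3: BBBBCABBBBBBBBBB ⇒ BB·BB·BB·BB·B·BCA·BB·BB·BB·BB·BB·BB·BB·BB·BB·BB
    A ↦ BCA
    B ↦ BB
    C ↦ B

A->BCA, B->BB, C->B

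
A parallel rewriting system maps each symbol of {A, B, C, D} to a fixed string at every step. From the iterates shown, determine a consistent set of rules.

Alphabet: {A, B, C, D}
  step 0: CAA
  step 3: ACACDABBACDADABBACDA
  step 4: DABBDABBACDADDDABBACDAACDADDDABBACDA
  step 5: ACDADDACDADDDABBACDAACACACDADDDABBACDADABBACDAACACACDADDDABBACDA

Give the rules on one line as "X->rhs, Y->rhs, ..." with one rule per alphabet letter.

  step 4 ⇒ step 5: DABBDABBACDADDDABBACDAACDADDDABBACDA ⇒ AC·DA·D·D·AC·DA·D·D·DA·BB·AC·DA·AC·AC·AC·DA·D·D·DA·BB·AC·DA·DA·BB·AC·DA·AC·AC·AC·DA·D·D·DA·BB·AC·DA
    A ↦ DA
    B ↦ D
    C ↦ BB
    D ↦ AC

A->DA, B->D, C->BB, D->AC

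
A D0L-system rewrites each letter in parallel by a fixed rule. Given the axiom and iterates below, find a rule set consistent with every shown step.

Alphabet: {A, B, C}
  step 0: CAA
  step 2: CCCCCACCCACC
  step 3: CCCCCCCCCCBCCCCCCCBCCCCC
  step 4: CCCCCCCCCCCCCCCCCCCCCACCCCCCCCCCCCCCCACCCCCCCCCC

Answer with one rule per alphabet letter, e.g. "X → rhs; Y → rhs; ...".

  step 3 ⇒ step 4: CCCCCCCCCCBCCCCCCCBCCCCC ⇒ CC·CC·CC·CC·CC·CC·CC·CC·CC·CC·CA·CC·CC·CC·CC·CC·CC·CC·CA·CC·CC·CC·CC·CC
    B ↦ CA
    C ↦ CC
  step 2 ⇒ step 3: CCCCCACCCACC ⇒ CC·CC·CC·CC·CC·BC·CC·CC·CC·BC·CC·CC
    A ↦ BC

A->BC, B->CA, C->CC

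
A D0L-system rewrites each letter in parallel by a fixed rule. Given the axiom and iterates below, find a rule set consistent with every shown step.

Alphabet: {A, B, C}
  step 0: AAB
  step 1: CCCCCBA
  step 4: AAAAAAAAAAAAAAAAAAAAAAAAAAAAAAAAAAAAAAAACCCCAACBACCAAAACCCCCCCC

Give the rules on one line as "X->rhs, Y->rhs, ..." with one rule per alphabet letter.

A->CC, B->CBA, C->AA

  step 0 ⇒ step 1: AAB ⇒ CC·CC·CBA
    A ↦ CC
    B ↦ CBA
    C ↦ AA  (constrained at step 1)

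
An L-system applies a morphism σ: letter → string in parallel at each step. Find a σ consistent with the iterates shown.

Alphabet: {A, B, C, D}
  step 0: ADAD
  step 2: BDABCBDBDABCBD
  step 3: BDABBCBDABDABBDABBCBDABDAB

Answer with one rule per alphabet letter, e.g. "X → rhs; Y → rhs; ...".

  step 2 ⇒ step 3: BDABCBDBDABCBD ⇒ BD·AB·BC·BD·A·BD·AB·BD·AB·BC·BD·A·BD·AB
    A ↦ BC
    B ↦ BD
    C ↦ A
    D ↦ AB

A->BC, B->BD, C->A, D->AB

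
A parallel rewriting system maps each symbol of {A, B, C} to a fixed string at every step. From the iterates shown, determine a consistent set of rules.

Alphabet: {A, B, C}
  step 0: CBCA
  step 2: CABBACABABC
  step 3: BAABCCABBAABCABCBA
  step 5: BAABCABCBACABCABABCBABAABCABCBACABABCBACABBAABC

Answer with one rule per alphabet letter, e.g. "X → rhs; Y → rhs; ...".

A->AB, B->C, C->BA

  step 2 ⇒ step 3: CABBACABABC ⇒ BA·AB·C·C·AB·BA·AB·C·AB·C·BA
    A ↦ AB
    B ↦ C
    C ↦ BA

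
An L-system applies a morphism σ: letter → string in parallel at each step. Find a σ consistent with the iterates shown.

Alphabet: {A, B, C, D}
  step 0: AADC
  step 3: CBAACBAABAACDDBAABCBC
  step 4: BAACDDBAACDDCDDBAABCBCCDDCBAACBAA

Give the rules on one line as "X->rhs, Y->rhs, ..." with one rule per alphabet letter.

A->D, B->C, C->BAA, D->BC

  step 3 ⇒ step 4: CBAACBAABAACDDBAABCBC ⇒ BAA·C·D·D·BAA·C·D·D·C·D·D·BAA·BC·BC·C·D·D·C·BAA·C·BAA
    A ↦ D
    B ↦ C
    C ↦ BAA
    D ↦ BC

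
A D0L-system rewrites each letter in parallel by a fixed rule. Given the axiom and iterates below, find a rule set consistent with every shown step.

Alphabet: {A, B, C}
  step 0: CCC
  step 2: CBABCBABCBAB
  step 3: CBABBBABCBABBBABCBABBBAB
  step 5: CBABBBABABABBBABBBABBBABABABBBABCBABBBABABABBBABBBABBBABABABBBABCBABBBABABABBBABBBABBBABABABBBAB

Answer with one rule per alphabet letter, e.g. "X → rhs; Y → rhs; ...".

  step 2 ⇒ step 3: CBABCBABCBAB ⇒ CB·AB·BB·AB·CB·AB·BB·AB·CB·AB·BB·AB
    A ↦ BB
    B ↦ AB
    C ↦ CB

A->BB, B->AB, C->CB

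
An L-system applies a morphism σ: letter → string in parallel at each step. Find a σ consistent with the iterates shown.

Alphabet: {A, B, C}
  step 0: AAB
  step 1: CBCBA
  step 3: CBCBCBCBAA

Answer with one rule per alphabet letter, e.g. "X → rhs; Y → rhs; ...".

A->CB, B->A, C->A

  step 0 ⇒ step 1: AAB ⇒ CB·CB·A
    A ↦ CB
    B ↦ A
    C ↦ A  (constrained at step 1)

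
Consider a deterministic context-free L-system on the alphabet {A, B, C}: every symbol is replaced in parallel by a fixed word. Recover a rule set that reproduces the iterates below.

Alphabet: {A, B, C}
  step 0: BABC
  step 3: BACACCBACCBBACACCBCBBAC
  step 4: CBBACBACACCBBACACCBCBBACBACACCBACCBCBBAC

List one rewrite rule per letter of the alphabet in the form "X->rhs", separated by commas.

A->B, B->CB, C->AC

  step 3 ⇒ step 4: BACACCBACCBBACACCBCBBAC ⇒ CB·B·AC·B·AC·AC·CB·B·AC·AC·CB·CB·B·AC·B·AC·AC·CB·AC·CB·CB·B·AC
    A ↦ B
    B ↦ CB
    C ↦ AC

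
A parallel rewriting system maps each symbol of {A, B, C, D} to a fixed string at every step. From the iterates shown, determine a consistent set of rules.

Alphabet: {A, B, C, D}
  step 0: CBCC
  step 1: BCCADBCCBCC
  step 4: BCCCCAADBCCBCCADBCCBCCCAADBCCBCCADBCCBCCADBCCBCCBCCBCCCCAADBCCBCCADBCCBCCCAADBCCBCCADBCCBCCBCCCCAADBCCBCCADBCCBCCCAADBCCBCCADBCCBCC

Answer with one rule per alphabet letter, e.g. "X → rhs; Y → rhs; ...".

A->C, B->AD, C->BCC, D->A

  step 0 ⇒ step 1: CBCC ⇒ BCC·AD·BCC·BCC
    B ↦ AD
    C ↦ BCC
    A ↦ C  (constrained at step 1)
    D ↦ A  (constrained at step 1)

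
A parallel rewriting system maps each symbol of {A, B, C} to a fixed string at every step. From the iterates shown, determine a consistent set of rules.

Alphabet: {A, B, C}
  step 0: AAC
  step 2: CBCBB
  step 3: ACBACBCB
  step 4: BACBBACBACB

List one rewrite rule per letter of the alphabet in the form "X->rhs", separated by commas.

  step 3 ⇒ step 4: ACBACBCB ⇒ B·A·CB·B·A·CB·A·CB
    A ↦ B
    B ↦ CB
    C ↦ A

A->B, B->CB, C->A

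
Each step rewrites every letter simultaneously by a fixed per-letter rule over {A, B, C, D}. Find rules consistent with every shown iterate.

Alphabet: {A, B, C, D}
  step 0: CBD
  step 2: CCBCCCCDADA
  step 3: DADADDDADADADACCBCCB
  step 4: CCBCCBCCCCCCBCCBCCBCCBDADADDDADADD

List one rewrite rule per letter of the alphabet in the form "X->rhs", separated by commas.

A->B, B->DD, C->DA, D->CC

  step 3 ⇒ step 4: DADADDDADADADACCBCCB ⇒ CC·B·CC·B·CC·CC·CC·B·CC·B·CC·B·CC·B·DA·DA·DD·DA·DA·DD
    A ↦ B
    B ↦ DD
    C ↦ DA
    D ↦ CC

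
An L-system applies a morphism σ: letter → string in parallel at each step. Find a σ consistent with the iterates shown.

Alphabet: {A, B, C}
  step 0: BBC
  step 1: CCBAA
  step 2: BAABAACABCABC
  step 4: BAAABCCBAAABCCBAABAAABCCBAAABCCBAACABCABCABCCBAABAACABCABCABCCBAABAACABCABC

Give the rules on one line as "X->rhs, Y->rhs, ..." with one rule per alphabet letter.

A->ABC, B->C, C->BAA

  step 1 ⇒ step 2: CCBAA ⇒ BAA·BAA·C·ABC·ABC
    A ↦ ABC
    B ↦ C
    C ↦ BAA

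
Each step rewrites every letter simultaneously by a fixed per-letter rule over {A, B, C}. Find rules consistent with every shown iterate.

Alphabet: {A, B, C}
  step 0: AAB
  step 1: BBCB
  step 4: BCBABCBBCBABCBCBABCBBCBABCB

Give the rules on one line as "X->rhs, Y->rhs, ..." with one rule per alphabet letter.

A->B, B->CB, C->AB

  step 0 ⇒ step 1: AAB ⇒ B·B·CB
    A ↦ B
    B ↦ CB
    C ↦ AB  (constrained at step 1)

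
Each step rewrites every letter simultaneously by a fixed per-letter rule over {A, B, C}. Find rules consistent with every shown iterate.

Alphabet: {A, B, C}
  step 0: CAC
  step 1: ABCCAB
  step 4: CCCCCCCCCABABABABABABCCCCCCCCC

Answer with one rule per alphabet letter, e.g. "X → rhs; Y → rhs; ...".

  step 0 ⇒ step 1: CAC ⇒ AB·CC·AB
    A ↦ CC
    C ↦ AB
    B ↦ C  (constrained at step 1)

A->CC, B->C, C->AB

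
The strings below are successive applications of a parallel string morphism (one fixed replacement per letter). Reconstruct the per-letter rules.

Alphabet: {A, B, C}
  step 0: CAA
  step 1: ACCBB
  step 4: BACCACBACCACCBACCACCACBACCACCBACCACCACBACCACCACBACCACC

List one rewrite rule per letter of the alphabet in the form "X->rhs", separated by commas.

  step 0 ⇒ step 1: CAA ⇒ ACC·B·B
    A ↦ B
    C ↦ ACC
    B ↦ AC  (constrained at step 1)

A->B, B->AC, C->ACC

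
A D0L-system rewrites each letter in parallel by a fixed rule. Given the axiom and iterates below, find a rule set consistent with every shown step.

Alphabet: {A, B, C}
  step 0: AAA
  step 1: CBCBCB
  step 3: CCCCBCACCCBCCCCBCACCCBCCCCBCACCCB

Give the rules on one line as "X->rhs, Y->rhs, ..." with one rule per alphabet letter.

A->CB, B->BCA, C->CC

  step 0 ⇒ step 1: AAA ⇒ CB·CB·CB
    A ↦ CB
    B ↦ BCA  (constrained at step 1)
    C ↦ CC  (constrained at step 1)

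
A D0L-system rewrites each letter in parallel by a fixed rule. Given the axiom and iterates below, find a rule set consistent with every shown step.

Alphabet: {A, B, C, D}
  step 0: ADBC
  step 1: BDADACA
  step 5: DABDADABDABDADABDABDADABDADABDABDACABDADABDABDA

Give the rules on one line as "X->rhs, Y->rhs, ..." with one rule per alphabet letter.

A->B, B->DA, C->CA, D->DA

  step 0 ⇒ step 1: ADBC ⇒ B·DA·DA·CA
    A ↦ B
    B ↦ DA
    C ↦ CA
    D ↦ DA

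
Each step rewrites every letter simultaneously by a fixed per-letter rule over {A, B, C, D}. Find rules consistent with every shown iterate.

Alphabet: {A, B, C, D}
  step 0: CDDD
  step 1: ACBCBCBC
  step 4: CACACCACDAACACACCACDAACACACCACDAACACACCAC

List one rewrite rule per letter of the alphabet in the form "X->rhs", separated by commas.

A->C, B->DA, C->AC, D->BC

  step 0 ⇒ step 1: CDDD ⇒ AC·BC·BC·BC
    C ↦ AC
    D ↦ BC
    A ↦ C  (constrained at step 1)
    B ↦ DA  (constrained at step 1)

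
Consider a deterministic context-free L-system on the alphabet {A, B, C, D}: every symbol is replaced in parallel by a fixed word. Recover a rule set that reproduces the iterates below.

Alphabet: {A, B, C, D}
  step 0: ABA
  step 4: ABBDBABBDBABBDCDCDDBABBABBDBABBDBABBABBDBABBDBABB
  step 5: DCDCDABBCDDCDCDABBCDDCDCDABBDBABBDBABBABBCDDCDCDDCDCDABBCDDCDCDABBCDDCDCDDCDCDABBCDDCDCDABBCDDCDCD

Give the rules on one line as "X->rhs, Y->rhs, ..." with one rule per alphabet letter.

A->D, B->CD, C->DB, D->ABB

  step 4 ⇒ step 5: ABBDBABBDBABBDCDCDDBABBABBDBABBDBABBABBDBABBDBABB ⇒ D·CD·CD·ABB·CD·D·CD·CD·ABB·CD·D·CD·CD·ABB·DB·ABB·DB·ABB·ABB·CD·D·CD·CD·D·CD·CD·ABB·CD·D·CD·CD·ABB·CD·D·CD·CD·D·CD·CD·ABB·CD·D·CD·CD·ABB·CD·D·CD·CD
    A ↦ D
    B ↦ CD
    C ↦ DB
    D ↦ ABB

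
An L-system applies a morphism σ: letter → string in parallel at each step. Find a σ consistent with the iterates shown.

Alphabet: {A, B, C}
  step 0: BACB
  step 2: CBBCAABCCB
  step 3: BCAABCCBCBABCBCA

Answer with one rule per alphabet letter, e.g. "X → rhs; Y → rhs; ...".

  step 2 ⇒ step 3: CBBCAABCCB ⇒ BC·A·A·BC·CB·CB·A·BC·BC·A
    A ↦ CB
    B ↦ A
    C ↦ BC

A->CB, B->A, C->BC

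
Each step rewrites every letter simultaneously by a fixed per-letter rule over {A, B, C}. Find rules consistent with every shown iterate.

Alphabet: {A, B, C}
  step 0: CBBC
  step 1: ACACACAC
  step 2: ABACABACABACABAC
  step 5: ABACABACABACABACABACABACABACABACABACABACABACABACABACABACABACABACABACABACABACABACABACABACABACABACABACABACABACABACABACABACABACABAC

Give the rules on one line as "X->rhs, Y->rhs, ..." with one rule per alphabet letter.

A->AB, B->AC, C->AC

  step 1 ⇒ step 2: ACACACAC ⇒ AB·AC·AB·AC·AB·AC·AB·AC
    A ↦ AB
    C ↦ AC
  step 0 ⇒ step 1: CBBC ⇒ AC·AC·AC·AC
    B ↦ AC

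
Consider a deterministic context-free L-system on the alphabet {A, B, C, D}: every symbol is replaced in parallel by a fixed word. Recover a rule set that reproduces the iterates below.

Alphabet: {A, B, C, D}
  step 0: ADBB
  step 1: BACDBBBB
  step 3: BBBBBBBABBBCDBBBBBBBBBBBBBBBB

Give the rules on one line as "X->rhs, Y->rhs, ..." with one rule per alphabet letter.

  step 0 ⇒ step 1: ADBB ⇒ BA·CD·BB·BB
    A ↦ BA
    B ↦ BB
    D ↦ CD
    C ↦ B  (constrained at step 1)

A->BA, B->BB, C->B, D->CD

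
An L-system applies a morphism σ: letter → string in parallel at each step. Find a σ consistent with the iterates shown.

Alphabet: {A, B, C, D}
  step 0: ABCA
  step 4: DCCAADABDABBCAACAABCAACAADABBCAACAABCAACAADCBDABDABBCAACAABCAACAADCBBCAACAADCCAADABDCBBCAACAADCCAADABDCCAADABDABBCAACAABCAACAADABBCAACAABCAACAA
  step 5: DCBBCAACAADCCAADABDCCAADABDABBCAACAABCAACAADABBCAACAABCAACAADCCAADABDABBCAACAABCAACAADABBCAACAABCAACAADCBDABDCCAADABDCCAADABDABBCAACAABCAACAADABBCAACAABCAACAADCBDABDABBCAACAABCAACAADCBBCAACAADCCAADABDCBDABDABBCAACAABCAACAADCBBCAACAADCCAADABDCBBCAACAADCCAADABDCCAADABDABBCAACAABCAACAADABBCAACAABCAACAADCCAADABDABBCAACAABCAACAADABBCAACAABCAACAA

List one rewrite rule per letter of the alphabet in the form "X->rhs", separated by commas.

A->CAA, B->DAB, C->B, D->DC

  step 4 ⇒ step 5: DCCAADABDABBCAACAABCAACAADABBCAACAABCAACAADCBDABDABBCAACAABCAACAADCBBCAACAADCCAADABDCBBCAACAADCCAADABDCCAADABDABBCAACAABCAACAADABBCAACAABCAACAA ⇒ DC·B·B·CAA·CAA·DC·CAA·DAB·DC·CAA·DAB·DAB·B·CAA·CAA·B·CAA·CAA·DAB·B·CAA·CAA·B·CAA·CAA·DC·CAA·DAB·DAB·B·CAA·CAA·B·CAA·CAA·DAB·B·CAA·CAA·B·CAA·CAA·DC·B·DAB·DC·CAA·DAB·DC·CAA·DAB·DAB·B·CAA·CAA·B·CAA·CAA·DAB·B·CAA·CAA·B·CAA·CAA·DC·B·DAB·DAB·B·CAA·CAA·B·CAA·CAA·DC·B·B·CAA·CAA·DC·CAA·DAB·DC·B·DAB·DAB·B·CAA·CAA·B·CAA·CAA·DC·B·B·CAA·CAA·DC·CAA·DAB·DC·B·B·CAA·CAA·DC·CAA·DAB·DC·CAA·DAB·DAB·B·CAA·CAA·B·CAA·CAA·DAB·B·CAA·CAA·B·CAA·CAA·DC·CAA·DAB·DAB·B·CAA·CAA·B·CAA·CAA·DAB·B·CAA·CAA·B·CAA·CAA
    A ↦ CAA
    B ↦ DAB
    C ↦ B
    D ↦ DC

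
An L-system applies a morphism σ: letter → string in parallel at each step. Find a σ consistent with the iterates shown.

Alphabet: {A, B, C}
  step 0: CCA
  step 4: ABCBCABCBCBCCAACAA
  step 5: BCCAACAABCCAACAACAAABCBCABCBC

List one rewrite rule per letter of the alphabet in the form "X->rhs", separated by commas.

A->BC, B->CA, C->A

  step 4 ⇒ step 5: ABCBCABCBCBCCAACAA ⇒ BC·CA·A·CA·A·BC·CA·A·CA·A·CA·A·A·BC·BC·A·BC·BC
    A ↦ BC
    B ↦ CA
    C ↦ A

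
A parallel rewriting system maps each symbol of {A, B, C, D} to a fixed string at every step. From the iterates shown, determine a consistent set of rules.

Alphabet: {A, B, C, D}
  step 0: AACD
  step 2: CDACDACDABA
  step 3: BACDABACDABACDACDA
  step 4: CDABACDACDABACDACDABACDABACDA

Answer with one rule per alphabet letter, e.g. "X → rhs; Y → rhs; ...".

A->DA, B->C, C->BA, D->C

  step 3 ⇒ step 4: BACDABACDABACDACDA ⇒ C·DA·BA·C·DA·C·DA·BA·C·DA·C·DA·BA·C·DA·BA·C·DA
    A ↦ DA
    B ↦ C
    C ↦ BA
    D ↦ C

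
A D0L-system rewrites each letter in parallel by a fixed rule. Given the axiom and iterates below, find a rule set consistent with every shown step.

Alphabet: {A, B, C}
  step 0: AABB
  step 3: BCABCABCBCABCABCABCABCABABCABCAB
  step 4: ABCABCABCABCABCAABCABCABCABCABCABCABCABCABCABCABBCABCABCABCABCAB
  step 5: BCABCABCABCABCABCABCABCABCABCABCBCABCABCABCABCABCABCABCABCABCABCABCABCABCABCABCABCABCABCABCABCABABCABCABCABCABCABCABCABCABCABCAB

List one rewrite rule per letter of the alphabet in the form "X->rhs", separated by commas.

  step 4 ⇒ step 5: ABCABCABCABCABCAABCABCABCABCABCABCABCABCABCABCABBCABCABCABCABCAB ⇒ BC·AB·CA·BC·AB·CA·BC·AB·CA·BC·AB·CA·BC·AB·CA·BC·BC·AB·CA·BC·AB·CA·BC·AB·CA·BC·AB·CA·BC·AB·CA·BC·AB·CA·BC·AB·CA·BC·AB·CA·BC·AB·CA·BC·AB·CA·BC·AB·AB·CA·BC·AB·CA·BC·AB·CA·BC·AB·CA·BC·AB·CA·BC·AB
    A ↦ BC
    B ↦ AB
    C ↦ CA

A->BC, B->AB, C->CA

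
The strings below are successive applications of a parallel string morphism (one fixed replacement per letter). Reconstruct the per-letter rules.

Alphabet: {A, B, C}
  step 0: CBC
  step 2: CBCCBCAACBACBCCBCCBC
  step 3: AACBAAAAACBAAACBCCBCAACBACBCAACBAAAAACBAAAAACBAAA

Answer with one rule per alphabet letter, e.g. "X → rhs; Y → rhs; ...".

A->CBC, B->CBA, C->AA

  step 2 ⇒ step 3: CBCCBCAACBACBCCBCCBC ⇒ AA·CBA·AA·AA·CBA·AA·CBC·CBC·AA·CBA·CBC·AA·CBA·AA·AA·CBA·AA·AA·CBA·AA
    A ↦ CBC
    B ↦ CBA
    C ↦ AA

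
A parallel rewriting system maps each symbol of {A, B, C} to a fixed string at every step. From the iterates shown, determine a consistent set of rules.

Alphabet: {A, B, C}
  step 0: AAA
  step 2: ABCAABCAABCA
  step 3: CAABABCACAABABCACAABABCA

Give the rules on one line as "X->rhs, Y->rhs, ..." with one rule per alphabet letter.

A->CA, B->AB, C->AB

  step 2 ⇒ step 3: ABCAABCAABCA ⇒ CA·AB·AB·CA·CA·AB·AB·CA·CA·AB·AB·CA
    A ↦ CA
    B ↦ AB
    C ↦ AB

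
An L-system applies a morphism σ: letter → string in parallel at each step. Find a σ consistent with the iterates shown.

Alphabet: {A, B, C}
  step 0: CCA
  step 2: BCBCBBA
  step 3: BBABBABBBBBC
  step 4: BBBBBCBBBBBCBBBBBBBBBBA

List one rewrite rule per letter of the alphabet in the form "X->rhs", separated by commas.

  step 3 ⇒ step 4: BBABBABBBBBC ⇒ BB·BB·BC·BB·BB·BC·BB·BB·BB·BB·BB·A
    A ↦ BC
    B ↦ BB
    C ↦ A

A->BC, B->BB, C->A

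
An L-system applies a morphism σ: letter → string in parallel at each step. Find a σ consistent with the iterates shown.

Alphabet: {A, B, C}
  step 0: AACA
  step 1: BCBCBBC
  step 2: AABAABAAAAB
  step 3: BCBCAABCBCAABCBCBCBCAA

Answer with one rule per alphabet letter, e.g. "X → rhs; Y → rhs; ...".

A->BC, B->AA, C->B

  step 2 ⇒ step 3: AABAABAAAAB ⇒ BC·BC·AA·BC·BC·AA·BC·BC·BC·BC·AA
    A ↦ BC
    B ↦ AA
  step 0 ⇒ step 1: AACA ⇒ BC·BC·B·BC
    C ↦ B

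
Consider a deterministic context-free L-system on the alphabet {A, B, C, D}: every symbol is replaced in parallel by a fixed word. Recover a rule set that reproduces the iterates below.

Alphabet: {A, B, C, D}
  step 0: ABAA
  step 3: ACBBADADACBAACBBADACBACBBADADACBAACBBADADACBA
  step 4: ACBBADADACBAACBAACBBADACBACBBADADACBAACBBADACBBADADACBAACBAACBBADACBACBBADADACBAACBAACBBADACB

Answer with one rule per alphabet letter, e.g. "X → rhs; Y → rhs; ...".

A->ACB, B->AD, C->B, D->A

  step 3 ⇒ step 4: ACBBADADACBAACBBADACBACBBADADACBAACBBADADACBA ⇒ ACB·B·AD·AD·ACB·A·ACB·A·ACB·B·AD·ACB·ACB·B·AD·AD·ACB·A·ACB·B·AD·ACB·B·AD·AD·ACB·A·ACB·A·ACB·B·AD·ACB·ACB·B·AD·AD·ACB·A·ACB·A·ACB·B·AD·ACB
    A ↦ ACB
    B ↦ AD
    C ↦ B
    D ↦ A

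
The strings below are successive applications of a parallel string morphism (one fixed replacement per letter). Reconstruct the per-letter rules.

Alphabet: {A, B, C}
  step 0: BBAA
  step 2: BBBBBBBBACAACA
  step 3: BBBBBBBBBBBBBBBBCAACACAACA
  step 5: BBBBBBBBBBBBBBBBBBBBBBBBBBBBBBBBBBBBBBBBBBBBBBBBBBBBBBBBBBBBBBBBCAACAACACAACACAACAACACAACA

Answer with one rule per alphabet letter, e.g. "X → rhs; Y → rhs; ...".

A->CA, B->BB, C->A

  step 2 ⇒ step 3: BBBBBBBBACAACA ⇒ BB·BB·BB·BB·BB·BB·BB·BB·CA·A·CA·CA·A·CA
    A ↦ CA
    B ↦ BB
    C ↦ A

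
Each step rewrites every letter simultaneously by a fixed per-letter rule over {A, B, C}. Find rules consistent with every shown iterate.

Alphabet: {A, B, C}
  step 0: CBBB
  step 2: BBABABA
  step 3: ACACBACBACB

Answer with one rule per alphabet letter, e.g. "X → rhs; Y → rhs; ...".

  step 2 ⇒ step 3: BBABABA ⇒ AC·AC·B·AC·B·AC·B
    A ↦ B
    B ↦ AC
    C ↦ A  (constrained at step 0)

A->B, B->AC, C->A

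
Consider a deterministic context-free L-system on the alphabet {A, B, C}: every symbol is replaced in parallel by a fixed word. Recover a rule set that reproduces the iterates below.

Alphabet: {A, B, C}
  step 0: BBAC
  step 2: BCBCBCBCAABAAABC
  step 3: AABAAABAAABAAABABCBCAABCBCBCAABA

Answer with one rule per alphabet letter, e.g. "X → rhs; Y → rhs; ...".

A->BC, B->AA, C->BA

  step 2 ⇒ step 3: BCBCBCBCAABAAABC ⇒ AA·BA·AA·BA·AA·BA·AA·BA·BC·BC·AA·BC·BC·BC·AA·BA
    A ↦ BC
    B ↦ AA
    C ↦ BA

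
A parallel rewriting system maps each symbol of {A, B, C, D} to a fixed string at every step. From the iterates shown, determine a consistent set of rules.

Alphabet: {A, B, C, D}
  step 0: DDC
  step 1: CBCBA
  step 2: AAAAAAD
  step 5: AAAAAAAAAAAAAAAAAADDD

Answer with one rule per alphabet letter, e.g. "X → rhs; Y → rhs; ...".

  step 1 ⇒ step 2: CBCBA ⇒ A·AA·A·AA·D
    A ↦ D
    B ↦ AA
    C ↦ A
  step 0 ⇒ step 1: DDC ⇒ CB·CB·A
    D ↦ CB

A->D, B->AA, C->A, D->CB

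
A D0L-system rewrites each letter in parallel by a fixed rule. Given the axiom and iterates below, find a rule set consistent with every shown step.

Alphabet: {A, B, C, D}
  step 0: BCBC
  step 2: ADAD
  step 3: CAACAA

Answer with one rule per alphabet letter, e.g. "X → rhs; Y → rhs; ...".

  step 2 ⇒ step 3: ADAD ⇒ CA·A·CA·A
    A ↦ CA
    D ↦ A
    B ↦ D  (constrained at step 0)
    C ↦ B  (constrained at step 0)

A->CA, B->D, C->B, D->A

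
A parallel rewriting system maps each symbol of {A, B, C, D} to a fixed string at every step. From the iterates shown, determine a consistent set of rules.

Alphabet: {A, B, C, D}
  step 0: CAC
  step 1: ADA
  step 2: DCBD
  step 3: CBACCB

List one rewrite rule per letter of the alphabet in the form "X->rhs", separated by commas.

  step 2 ⇒ step 3: DCBD ⇒ CB·A·C·CB
    B ↦ C
    C ↦ A
    D ↦ CB
  step 0 ⇒ step 1: CAC ⇒ A·D·A
    A ↦ D

A->D, B->C, C->A, D->CB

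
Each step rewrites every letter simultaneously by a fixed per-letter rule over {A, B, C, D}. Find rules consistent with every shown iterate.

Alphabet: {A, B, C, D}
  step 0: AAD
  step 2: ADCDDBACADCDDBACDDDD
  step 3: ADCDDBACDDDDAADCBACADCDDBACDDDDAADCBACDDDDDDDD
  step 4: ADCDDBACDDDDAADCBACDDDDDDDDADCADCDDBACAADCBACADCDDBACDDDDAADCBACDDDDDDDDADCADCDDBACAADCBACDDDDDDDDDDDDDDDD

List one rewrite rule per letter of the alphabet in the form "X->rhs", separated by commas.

A->ADC, B->A, C->BAC, D->DD

  step 3 ⇒ step 4: ADCDDBACDDDDAADCBACADCDDBACDDDDAADCBACDDDDDDDD ⇒ ADC·DD·BAC·DD·DD·A·ADC·BAC·DD·DD·DD·DD·ADC·ADC·DD·BAC·A·ADC·BAC·ADC·DD·BAC·DD·DD·A·ADC·BAC·DD·DD·DD·DD·ADC·ADC·DD·BAC·A·ADC·BAC·DD·DD·DD·DD·DD·DD·DD·DD
    A ↦ ADC
    B ↦ A
    C ↦ BAC
    D ↦ DD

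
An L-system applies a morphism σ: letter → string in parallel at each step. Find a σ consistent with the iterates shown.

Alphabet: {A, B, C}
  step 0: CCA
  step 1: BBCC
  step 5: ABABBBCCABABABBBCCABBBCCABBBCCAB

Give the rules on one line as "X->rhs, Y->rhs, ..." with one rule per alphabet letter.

A->CC, B->AB, C->B

  step 0 ⇒ step 1: CCA ⇒ B·B·CC
    A ↦ CC
    C ↦ B
    B ↦ AB  (constrained at step 1)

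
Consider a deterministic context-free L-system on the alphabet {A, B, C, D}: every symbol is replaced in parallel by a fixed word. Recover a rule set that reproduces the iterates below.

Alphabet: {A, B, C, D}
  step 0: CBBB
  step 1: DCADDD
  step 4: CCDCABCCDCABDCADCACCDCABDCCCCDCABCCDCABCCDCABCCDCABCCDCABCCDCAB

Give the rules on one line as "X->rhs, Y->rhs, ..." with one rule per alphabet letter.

A->B, B->D, C->DCA, D->CC

  step 0 ⇒ step 1: CBBB ⇒ DCA·D·D·D
    B ↦ D
    C ↦ DCA
    A ↦ B  (constrained at step 1)
    D ↦ CC  (constrained at step 1)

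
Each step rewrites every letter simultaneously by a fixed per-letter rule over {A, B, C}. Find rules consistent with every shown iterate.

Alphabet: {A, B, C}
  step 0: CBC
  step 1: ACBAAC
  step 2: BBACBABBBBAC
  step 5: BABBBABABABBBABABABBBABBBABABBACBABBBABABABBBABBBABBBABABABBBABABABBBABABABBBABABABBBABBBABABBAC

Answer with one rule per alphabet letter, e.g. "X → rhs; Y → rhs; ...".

  step 1 ⇒ step 2: ACBAAC ⇒ BB·AC·BA·BB·BB·AC
    A ↦ BB
    B ↦ BA
    C ↦ AC

A->BB, B->BA, C->AC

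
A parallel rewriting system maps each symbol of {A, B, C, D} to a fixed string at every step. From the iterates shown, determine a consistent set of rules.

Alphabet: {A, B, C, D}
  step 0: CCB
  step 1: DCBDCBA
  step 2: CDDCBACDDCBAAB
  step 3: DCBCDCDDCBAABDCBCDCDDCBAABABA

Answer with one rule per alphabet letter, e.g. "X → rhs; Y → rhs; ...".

A->AB, B->A, C->DCB, D->CD

  step 2 ⇒ step 3: CDDCBACDDCBAAB ⇒ DCB·CD·CD·DCB·A·AB·DCB·CD·CD·DCB·A·AB·AB·A
    A ↦ AB
    B ↦ A
    C ↦ DCB
    D ↦ CD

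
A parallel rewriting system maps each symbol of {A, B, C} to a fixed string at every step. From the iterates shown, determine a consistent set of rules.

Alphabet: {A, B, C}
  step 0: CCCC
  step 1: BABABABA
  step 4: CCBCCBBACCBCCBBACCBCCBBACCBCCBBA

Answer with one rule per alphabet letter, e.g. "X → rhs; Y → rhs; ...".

A->CB, B->C, C->BA

  step 0 ⇒ step 1: CCCC ⇒ BA·BA·BA·BA
    C ↦ BA
    A ↦ CB  (constrained at step 1)
    B ↦ C  (constrained at step 1)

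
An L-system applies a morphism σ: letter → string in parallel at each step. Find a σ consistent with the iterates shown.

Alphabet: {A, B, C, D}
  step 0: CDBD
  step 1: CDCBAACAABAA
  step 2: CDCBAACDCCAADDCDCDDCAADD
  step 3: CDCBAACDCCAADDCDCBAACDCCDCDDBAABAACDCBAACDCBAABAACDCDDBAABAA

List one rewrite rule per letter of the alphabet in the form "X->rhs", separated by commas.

  step 2 ⇒ step 3: CDCBAACDCCAADDCDCDDCAADD ⇒ CDC·BAA·CDC·CAA·D·D·CDC·BAA·CDC·CDC·D·D·BAA·BAA·CDC·BAA·CDC·BAA·BAA·CDC·D·D·BAA·BAA
    A ↦ D
    B ↦ CAA
    C ↦ CDC
    D ↦ BAA

A->D, B->CAA, C->CDC, D->BAA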